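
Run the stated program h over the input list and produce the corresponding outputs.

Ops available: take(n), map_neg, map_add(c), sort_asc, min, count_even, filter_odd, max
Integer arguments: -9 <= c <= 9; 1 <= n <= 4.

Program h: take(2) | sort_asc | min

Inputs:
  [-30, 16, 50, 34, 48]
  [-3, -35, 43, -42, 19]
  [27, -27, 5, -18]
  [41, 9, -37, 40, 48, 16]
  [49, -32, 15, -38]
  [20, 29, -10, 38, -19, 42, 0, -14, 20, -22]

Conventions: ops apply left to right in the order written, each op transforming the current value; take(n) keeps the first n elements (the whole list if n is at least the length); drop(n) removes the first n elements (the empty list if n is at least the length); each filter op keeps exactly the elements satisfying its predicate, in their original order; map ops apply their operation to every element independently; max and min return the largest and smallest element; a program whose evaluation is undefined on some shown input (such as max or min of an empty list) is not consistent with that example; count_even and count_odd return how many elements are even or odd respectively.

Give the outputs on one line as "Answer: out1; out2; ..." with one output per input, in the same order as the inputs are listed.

-30; -35; -27; 9; -32; 20

Execution, op by op:
  [-30, 16, 50, 34, 48] -> [-30, 16] -> [-30, 16] -> -30
  [-3, -35, 43, -42, 19] -> [-3, -35] -> [-35, -3] -> -35
  [27, -27, 5, -18] -> [27, -27] -> [-27, 27] -> -27
  [41, 9, -37, 40, 48, 16] -> [41, 9] -> [9, 41] -> 9
  [49, -32, 15, -38] -> [49, -32] -> [-32, 49] -> -32
  [20, 29, -10, 38, -19, 42, 0, -14, 20, -22] -> [20, 29] -> [20, 29] -> 20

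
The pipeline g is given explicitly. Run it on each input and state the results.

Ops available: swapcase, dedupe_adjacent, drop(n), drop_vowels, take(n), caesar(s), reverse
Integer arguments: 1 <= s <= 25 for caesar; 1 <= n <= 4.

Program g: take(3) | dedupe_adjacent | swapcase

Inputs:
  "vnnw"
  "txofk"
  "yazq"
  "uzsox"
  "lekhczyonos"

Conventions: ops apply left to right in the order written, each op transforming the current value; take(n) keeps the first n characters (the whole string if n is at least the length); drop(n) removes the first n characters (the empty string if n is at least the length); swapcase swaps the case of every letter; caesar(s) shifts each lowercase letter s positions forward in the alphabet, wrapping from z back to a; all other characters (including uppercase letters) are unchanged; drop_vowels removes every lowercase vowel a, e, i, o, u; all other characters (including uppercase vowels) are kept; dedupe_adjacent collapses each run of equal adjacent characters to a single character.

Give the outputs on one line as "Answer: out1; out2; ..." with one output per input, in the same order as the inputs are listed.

"VN"; "TXO"; "YAZ"; "UZS"; "LEK"

Execution, op by op:
  "vnnw" -> "vnn" -> "vn" -> "VN"
  "txofk" -> "txo" -> "txo" -> "TXO"
  "yazq" -> "yaz" -> "yaz" -> "YAZ"
  "uzsox" -> "uzs" -> "uzs" -> "UZS"
  "lekhczyonos" -> "lek" -> "lek" -> "LEK"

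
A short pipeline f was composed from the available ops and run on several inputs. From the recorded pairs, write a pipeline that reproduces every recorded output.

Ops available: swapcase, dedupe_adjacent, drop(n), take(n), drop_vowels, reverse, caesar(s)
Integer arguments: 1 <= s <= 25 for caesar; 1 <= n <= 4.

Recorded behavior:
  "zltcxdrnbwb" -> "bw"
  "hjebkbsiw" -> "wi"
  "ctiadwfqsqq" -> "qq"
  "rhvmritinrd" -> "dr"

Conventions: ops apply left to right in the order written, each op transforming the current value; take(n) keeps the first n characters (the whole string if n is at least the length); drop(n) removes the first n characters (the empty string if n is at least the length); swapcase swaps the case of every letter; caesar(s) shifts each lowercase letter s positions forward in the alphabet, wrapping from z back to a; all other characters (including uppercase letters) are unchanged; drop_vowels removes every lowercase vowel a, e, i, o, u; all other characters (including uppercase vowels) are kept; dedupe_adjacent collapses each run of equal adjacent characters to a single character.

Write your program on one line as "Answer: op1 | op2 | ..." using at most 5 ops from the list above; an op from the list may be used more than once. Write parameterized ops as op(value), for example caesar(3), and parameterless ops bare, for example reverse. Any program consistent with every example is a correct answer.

reverse | swapcase | take(3) | swapcase | take(2)

Check, running the answer program on each example:
  "zltcxdrnbwb" -> "bwbnrdxctlz" -> "BWBNRDXCTLZ" -> "BWB" -> "bwb" -> "bw"
  "hjebkbsiw" -> "wisbkbejh" -> "WISBKBEJH" -> "WIS" -> "wis" -> "wi"
  "ctiadwfqsqq" -> "qqsqfwdaitc" -> "QQSQFWDAITC" -> "QQS" -> "qqs" -> "qq"
  "rhvmritinrd" -> "drnitirmvhr" -> "DRNITIRMVHR" -> "DRN" -> "drn" -> "dr"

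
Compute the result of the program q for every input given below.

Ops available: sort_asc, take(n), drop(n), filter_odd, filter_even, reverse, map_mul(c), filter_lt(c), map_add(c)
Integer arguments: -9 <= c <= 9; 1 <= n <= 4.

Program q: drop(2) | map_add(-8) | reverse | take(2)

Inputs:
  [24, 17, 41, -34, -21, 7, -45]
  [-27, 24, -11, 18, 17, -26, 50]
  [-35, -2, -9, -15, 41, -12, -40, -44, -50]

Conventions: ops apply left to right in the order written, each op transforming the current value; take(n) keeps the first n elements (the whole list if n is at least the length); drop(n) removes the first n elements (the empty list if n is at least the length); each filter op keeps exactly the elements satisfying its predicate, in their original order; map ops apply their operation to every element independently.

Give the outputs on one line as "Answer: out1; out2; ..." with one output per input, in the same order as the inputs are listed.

[-53, -1]; [42, -34]; [-58, -52]

Execution, op by op:
  [24, 17, 41, -34, -21, 7, -45] -> [41, -34, -21, 7, -45] -> [33, -42, -29, -1, -53] -> [-53, -1, -29, -42, 33] -> [-53, -1]
  [-27, 24, -11, 18, 17, -26, 50] -> [-11, 18, 17, -26, 50] -> [-19, 10, 9, -34, 42] -> [42, -34, 9, 10, -19] -> [42, -34]
  [-35, -2, -9, -15, 41, -12, -40, -44, -50] -> [-9, -15, 41, -12, -40, -44, -50] -> [-17, -23, 33, -20, -48, -52, -58] -> [-58, -52, -48, -20, 33, -23, -17] -> [-58, -52]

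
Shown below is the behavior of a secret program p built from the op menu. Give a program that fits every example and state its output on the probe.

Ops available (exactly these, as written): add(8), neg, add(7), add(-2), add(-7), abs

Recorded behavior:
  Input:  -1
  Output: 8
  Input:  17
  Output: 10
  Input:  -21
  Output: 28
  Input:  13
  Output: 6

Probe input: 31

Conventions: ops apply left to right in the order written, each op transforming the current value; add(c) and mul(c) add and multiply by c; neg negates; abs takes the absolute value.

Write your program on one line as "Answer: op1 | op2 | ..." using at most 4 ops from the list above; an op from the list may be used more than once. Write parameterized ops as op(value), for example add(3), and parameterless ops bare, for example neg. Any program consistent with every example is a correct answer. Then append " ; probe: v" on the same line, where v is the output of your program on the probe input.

neg | add(7) | abs ; probe: 24

Check, running the answer program on each example:
  -1 -> 1 -> 8 -> 8
  17 -> -17 -> -10 -> 10
  -21 -> 21 -> 28 -> 28
  13 -> -13 -> -6 -> 6
  probe: 31 -> -31 -> -24 -> 24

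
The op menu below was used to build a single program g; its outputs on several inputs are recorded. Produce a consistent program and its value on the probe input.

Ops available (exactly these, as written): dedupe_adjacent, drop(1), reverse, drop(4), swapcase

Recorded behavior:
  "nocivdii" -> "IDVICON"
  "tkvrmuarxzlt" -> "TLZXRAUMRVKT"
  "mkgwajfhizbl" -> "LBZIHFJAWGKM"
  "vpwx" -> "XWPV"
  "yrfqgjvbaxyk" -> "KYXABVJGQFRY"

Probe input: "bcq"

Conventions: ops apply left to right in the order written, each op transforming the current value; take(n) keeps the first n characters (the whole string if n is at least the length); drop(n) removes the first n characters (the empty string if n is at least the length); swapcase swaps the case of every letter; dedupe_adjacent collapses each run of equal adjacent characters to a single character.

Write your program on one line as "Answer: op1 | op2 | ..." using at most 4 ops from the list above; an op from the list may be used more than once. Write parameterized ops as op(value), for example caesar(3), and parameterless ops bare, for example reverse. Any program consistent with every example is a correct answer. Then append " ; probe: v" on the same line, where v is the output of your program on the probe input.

reverse | dedupe_adjacent | swapcase ; probe: "QCB"

Check, running the answer program on each example:
  "nocivdii" -> "iidvicon" -> "idvicon" -> "IDVICON"
  "tkvrmuarxzlt" -> "tlzxraumrvkt" -> "tlzxraumrvkt" -> "TLZXRAUMRVKT"
  "mkgwajfhizbl" -> "lbzihfjawgkm" -> "lbzihfjawgkm" -> "LBZIHFJAWGKM"
  "vpwx" -> "xwpv" -> "xwpv" -> "XWPV"
  "yrfqgjvbaxyk" -> "kyxabvjgqfry" -> "kyxabvjgqfry" -> "KYXABVJGQFRY"
  probe: "bcq" -> "qcb" -> "qcb" -> "QCB"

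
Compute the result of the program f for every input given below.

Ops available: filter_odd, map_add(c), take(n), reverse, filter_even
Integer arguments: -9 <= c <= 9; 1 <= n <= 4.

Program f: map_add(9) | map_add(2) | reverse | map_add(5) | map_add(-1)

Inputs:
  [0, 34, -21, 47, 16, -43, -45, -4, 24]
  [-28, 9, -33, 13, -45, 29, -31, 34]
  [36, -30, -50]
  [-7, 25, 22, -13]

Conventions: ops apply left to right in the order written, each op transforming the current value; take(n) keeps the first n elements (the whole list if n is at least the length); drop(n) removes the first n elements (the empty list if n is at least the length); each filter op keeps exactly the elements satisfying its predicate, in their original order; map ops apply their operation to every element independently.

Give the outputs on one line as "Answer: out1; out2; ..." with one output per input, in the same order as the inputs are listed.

[39, 11, -30, -28, 31, 62, -6, 49, 15]; [49, -16, 44, -30, 28, -18, 24, -13]; [-35, -15, 51]; [2, 37, 40, 8]

Execution, op by op:
  [0, 34, -21, 47, 16, -43, -45, -4, 24] -> [9, 43, -12, 56, 25, -34, -36, 5, 33] -> [11, 45, -10, 58, 27, -32, -34, 7, 35] -> [35, 7, -34, -32, 27, 58, -10, 45, 11] -> [40, 12, -29, -27, 32, 63, -5, 50, 16] -> [39, 11, -30, -28, 31, 62, -6, 49, 15]
  [-28, 9, -33, 13, -45, 29, -31, 34] -> [-19, 18, -24, 22, -36, 38, -22, 43] -> [-17, 20, -22, 24, -34, 40, -20, 45] -> [45, -20, 40, -34, 24, -22, 20, -17] -> [50, -15, 45, -29, 29, -17, 25, -12] -> [49, -16, 44, -30, 28, -18, 24, -13]
  [36, -30, -50] -> [45, -21, -41] -> [47, -19, -39] -> [-39, -19, 47] -> [-34, -14, 52] -> [-35, -15, 51]
  [-7, 25, 22, -13] -> [2, 34, 31, -4] -> [4, 36, 33, -2] -> [-2, 33, 36, 4] -> [3, 38, 41, 9] -> [2, 37, 40, 8]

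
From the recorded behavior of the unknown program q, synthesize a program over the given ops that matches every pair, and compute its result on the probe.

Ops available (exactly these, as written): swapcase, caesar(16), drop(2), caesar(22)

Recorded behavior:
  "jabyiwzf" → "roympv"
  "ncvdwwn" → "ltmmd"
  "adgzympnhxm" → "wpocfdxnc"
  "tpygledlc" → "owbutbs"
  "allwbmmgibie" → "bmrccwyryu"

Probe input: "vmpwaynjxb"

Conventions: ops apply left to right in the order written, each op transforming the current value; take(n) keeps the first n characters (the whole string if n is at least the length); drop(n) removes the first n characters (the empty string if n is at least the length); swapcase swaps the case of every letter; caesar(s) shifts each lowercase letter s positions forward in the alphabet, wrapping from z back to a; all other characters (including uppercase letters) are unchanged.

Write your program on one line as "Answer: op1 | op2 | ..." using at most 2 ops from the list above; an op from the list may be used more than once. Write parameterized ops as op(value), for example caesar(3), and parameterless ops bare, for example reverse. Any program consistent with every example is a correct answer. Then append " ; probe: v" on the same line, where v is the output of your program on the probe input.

drop(2) | caesar(16) ; probe: "fmqodznr"

Check, running the answer program on each example:
  "jabyiwzf" -> "byiwzf" -> "roympv"
  "ncvdwwn" -> "vdwwn" -> "ltmmd"
  "adgzympnhxm" -> "gzympnhxm" -> "wpocfdxnc"
  "tpygledlc" -> "ygledlc" -> "owbutbs"
  "allwbmmgibie" -> "lwbmmgibie" -> "bmrccwyryu"
  probe: "vmpwaynjxb" -> "pwaynjxb" -> "fmqodznr"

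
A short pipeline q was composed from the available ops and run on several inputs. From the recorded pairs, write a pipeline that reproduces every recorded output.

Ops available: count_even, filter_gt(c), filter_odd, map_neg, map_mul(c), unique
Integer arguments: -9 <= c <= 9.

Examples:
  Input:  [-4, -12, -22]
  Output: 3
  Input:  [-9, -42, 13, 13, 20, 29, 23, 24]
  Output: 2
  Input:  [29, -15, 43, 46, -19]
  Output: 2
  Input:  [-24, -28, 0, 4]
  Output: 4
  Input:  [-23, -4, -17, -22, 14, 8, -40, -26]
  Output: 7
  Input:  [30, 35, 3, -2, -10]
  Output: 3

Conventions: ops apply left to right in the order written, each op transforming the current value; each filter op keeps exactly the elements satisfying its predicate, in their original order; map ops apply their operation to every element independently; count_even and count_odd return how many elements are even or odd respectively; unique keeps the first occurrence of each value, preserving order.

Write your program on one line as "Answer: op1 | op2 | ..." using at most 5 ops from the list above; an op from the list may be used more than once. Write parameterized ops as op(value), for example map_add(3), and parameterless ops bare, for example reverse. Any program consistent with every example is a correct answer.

unique | map_neg | filter_gt(-9) | map_mul(-4) | count_even

Check, running the answer program on each example:
  [-4, -12, -22] -> [-4, -12, -22] -> [4, 12, 22] -> [4, 12, 22] -> [-16, -48, -88] -> 3
  [-9, -42, 13, 13, 20, 29, 23, 24] -> [-9, -42, 13, 20, 29, 23, 24] -> [9, 42, -13, -20, -29, -23, -24] -> [9, 42] -> [-36, -168] -> 2
  [29, -15, 43, 46, -19] -> [29, -15, 43, 46, -19] -> [-29, 15, -43, -46, 19] -> [15, 19] -> [-60, -76] -> 2
  [-24, -28, 0, 4] -> [-24, -28, 0, 4] -> [24, 28, 0, -4] -> [24, 28, 0, -4] -> [-96, -112, 0, 16] -> 4
  [-23, -4, -17, -22, 14, 8, -40, -26] -> [-23, -4, -17, -22, 14, 8, -40, -26] -> [23, 4, 17, 22, -14, -8, 40, 26] -> [23, 4, 17, 22, -8, 40, 26] -> [-92, -16, -68, -88, 32, -160, -104] -> 7
  [30, 35, 3, -2, -10] -> [30, 35, 3, -2, -10] -> [-30, -35, -3, 2, 10] -> [-3, 2, 10] -> [12, -8, -40] -> 3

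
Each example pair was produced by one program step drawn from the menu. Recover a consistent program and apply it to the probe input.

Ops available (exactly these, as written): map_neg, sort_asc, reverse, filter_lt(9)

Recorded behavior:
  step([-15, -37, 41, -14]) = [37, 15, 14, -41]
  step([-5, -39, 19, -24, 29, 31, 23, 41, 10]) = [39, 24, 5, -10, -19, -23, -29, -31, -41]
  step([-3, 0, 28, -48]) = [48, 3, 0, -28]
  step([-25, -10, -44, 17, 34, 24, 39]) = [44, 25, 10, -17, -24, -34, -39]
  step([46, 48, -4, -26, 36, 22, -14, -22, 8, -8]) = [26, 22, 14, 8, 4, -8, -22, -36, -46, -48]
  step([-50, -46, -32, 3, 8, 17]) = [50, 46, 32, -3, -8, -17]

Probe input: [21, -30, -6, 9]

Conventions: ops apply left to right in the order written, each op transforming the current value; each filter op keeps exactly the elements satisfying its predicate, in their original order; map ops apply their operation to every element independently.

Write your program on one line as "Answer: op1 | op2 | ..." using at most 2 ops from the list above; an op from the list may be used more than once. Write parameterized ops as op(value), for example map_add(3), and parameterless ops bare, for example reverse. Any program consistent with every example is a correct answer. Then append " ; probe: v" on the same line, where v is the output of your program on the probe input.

sort_asc | map_neg ; probe: [30, 6, -9, -21]

Check, running the answer program on each example:
  [-15, -37, 41, -14] -> [-37, -15, -14, 41] -> [37, 15, 14, -41]
  [-5, -39, 19, -24, 29, 31, 23, 41, 10] -> [-39, -24, -5, 10, 19, 23, 29, 31, 41] -> [39, 24, 5, -10, -19, -23, -29, -31, -41]
  [-3, 0, 28, -48] -> [-48, -3, 0, 28] -> [48, 3, 0, -28]
  [-25, -10, -44, 17, 34, 24, 39] -> [-44, -25, -10, 17, 24, 34, 39] -> [44, 25, 10, -17, -24, -34, -39]
  [46, 48, -4, -26, 36, 22, -14, -22, 8, -8] -> [-26, -22, -14, -8, -4, 8, 22, 36, 46, 48] -> [26, 22, 14, 8, 4, -8, -22, -36, -46, -48]
  [-50, -46, -32, 3, 8, 17] -> [-50, -46, -32, 3, 8, 17] -> [50, 46, 32, -3, -8, -17]
  probe: [21, -30, -6, 9] -> [-30, -6, 9, 21] -> [30, 6, -9, -21]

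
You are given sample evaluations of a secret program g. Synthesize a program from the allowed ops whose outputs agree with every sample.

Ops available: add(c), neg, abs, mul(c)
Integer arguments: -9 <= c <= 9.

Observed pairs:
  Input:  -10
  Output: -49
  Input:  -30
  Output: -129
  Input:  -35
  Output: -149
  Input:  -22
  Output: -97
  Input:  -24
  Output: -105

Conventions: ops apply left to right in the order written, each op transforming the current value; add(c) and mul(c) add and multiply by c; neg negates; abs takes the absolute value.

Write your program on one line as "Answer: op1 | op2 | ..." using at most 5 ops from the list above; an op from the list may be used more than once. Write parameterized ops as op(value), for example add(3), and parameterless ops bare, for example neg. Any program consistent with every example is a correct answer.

mul(2) | neg | mul(-2) | add(-9)

Check, running the answer program on each example:
  -10 -> -20 -> 20 -> -40 -> -49
  -30 -> -60 -> 60 -> -120 -> -129
  -35 -> -70 -> 70 -> -140 -> -149
  -22 -> -44 -> 44 -> -88 -> -97
  -24 -> -48 -> 48 -> -96 -> -105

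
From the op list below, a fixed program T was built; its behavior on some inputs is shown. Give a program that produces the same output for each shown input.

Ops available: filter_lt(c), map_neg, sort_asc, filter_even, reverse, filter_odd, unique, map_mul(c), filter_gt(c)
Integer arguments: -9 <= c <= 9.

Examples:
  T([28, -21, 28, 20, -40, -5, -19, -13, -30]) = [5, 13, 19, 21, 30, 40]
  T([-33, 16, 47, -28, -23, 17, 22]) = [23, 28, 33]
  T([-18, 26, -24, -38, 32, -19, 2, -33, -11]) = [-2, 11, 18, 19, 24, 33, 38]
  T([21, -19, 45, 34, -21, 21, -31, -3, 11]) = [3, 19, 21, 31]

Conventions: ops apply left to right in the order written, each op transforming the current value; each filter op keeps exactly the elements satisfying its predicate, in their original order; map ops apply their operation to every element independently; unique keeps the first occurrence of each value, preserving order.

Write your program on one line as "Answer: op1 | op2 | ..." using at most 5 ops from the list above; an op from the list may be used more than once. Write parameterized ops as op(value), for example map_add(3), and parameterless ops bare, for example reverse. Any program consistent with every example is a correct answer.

sort_asc | filter_lt(5) | reverse | map_neg

Check, running the answer program on each example:
  [28, -21, 28, 20, -40, -5, -19, -13, -30] -> [-40, -30, -21, -19, -13, -5, 20, 28, 28] -> [-40, -30, -21, -19, -13, -5] -> [-5, -13, -19, -21, -30, -40] -> [5, 13, 19, 21, 30, 40]
  [-33, 16, 47, -28, -23, 17, 22] -> [-33, -28, -23, 16, 17, 22, 47] -> [-33, -28, -23] -> [-23, -28, -33] -> [23, 28, 33]
  [-18, 26, -24, -38, 32, -19, 2, -33, -11] -> [-38, -33, -24, -19, -18, -11, 2, 26, 32] -> [-38, -33, -24, -19, -18, -11, 2] -> [2, -11, -18, -19, -24, -33, -38] -> [-2, 11, 18, 19, 24, 33, 38]
  [21, -19, 45, 34, -21, 21, -31, -3, 11] -> [-31, -21, -19, -3, 11, 21, 21, 34, 45] -> [-31, -21, -19, -3] -> [-3, -19, -21, -31] -> [3, 19, 21, 31]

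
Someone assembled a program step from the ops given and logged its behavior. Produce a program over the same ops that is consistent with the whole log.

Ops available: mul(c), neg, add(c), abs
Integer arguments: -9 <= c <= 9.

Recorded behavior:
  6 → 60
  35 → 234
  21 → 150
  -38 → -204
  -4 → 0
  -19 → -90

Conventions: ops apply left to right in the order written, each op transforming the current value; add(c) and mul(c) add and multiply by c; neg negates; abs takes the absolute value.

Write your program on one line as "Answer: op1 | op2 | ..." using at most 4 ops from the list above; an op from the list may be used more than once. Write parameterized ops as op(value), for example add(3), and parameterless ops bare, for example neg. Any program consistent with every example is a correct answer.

add(4) | neg | mul(-6)

Check, running the answer program on each example:
  6 -> 10 -> -10 -> 60
  35 -> 39 -> -39 -> 234
  21 -> 25 -> -25 -> 150
  -38 -> -34 -> 34 -> -204
  -4 -> 0 -> 0 -> 0
  -19 -> -15 -> 15 -> -90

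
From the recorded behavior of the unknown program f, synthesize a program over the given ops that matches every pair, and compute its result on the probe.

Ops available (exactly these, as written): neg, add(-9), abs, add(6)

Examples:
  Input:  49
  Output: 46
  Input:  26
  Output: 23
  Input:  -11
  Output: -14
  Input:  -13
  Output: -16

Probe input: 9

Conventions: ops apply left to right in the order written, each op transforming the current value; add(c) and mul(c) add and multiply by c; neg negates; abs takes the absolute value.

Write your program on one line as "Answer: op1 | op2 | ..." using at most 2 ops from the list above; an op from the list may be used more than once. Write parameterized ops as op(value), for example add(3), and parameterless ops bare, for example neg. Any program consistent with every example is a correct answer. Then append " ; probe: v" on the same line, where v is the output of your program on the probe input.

add(-9) | add(6) ; probe: 6

Check, running the answer program on each example:
  49 -> 40 -> 46
  26 -> 17 -> 23
  -11 -> -20 -> -14
  -13 -> -22 -> -16
  probe: 9 -> 0 -> 6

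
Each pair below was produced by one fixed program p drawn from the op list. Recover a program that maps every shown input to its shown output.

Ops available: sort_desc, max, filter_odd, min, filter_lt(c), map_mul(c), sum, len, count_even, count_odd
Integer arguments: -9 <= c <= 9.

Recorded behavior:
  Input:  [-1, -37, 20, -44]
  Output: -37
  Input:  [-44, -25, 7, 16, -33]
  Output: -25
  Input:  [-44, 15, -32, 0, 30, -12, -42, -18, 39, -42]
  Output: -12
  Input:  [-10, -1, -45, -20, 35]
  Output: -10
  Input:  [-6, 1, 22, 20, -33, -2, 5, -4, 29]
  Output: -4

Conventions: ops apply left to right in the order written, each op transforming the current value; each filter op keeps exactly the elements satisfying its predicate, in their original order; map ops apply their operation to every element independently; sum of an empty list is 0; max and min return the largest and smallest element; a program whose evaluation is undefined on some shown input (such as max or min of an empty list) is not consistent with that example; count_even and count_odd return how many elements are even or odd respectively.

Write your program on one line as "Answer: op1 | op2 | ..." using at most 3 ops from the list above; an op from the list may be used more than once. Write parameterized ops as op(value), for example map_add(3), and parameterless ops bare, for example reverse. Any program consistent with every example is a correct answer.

filter_lt(-3) | sort_desc | max

Check, running the answer program on each example:
  [-1, -37, 20, -44] -> [-37, -44] -> [-37, -44] -> -37
  [-44, -25, 7, 16, -33] -> [-44, -25, -33] -> [-25, -33, -44] -> -25
  [-44, 15, -32, 0, 30, -12, -42, -18, 39, -42] -> [-44, -32, -12, -42, -18, -42] -> [-12, -18, -32, -42, -42, -44] -> -12
  [-10, -1, -45, -20, 35] -> [-10, -45, -20] -> [-10, -20, -45] -> -10
  [-6, 1, 22, 20, -33, -2, 5, -4, 29] -> [-6, -33, -4] -> [-4, -6, -33] -> -4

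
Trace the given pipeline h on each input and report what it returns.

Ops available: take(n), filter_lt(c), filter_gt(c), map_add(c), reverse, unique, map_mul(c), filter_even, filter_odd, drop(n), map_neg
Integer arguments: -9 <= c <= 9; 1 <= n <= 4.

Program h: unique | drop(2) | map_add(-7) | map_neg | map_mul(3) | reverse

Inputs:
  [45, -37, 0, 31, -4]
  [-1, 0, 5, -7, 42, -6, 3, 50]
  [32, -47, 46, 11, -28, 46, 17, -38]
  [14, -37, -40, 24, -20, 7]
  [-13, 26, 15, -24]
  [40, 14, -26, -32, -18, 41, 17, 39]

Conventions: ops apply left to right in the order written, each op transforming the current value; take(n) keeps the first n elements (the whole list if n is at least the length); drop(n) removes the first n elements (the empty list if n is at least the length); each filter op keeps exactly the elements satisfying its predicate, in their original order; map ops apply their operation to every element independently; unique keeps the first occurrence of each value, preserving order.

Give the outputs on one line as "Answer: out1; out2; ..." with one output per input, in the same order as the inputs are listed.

[33, -72, 21]; [-129, 12, 39, -105, 42, 6]; [135, -30, 105, -12, -117]; [0, 81, -51, 141]; [93, -24]; [-96, -30, -102, 75, 117, 99]

Execution, op by op:
  [45, -37, 0, 31, -4] -> [45, -37, 0, 31, -4] -> [0, 31, -4] -> [-7, 24, -11] -> [7, -24, 11] -> [21, -72, 33] -> [33, -72, 21]
  [-1, 0, 5, -7, 42, -6, 3, 50] -> [-1, 0, 5, -7, 42, -6, 3, 50] -> [5, -7, 42, -6, 3, 50] -> [-2, -14, 35, -13, -4, 43] -> [2, 14, -35, 13, 4, -43] -> [6, 42, -105, 39, 12, -129] -> [-129, 12, 39, -105, 42, 6]
  [32, -47, 46, 11, -28, 46, 17, -38] -> [32, -47, 46, 11, -28, 17, -38] -> [46, 11, -28, 17, -38] -> [39, 4, -35, 10, -45] -> [-39, -4, 35, -10, 45] -> [-117, -12, 105, -30, 135] -> [135, -30, 105, -12, -117]
  [14, -37, -40, 24, -20, 7] -> [14, -37, -40, 24, -20, 7] -> [-40, 24, -20, 7] -> [-47, 17, -27, 0] -> [47, -17, 27, 0] -> [141, -51, 81, 0] -> [0, 81, -51, 141]
  [-13, 26, 15, -24] -> [-13, 26, 15, -24] -> [15, -24] -> [8, -31] -> [-8, 31] -> [-24, 93] -> [93, -24]
  [40, 14, -26, -32, -18, 41, 17, 39] -> [40, 14, -26, -32, -18, 41, 17, 39] -> [-26, -32, -18, 41, 17, 39] -> [-33, -39, -25, 34, 10, 32] -> [33, 39, 25, -34, -10, -32] -> [99, 117, 75, -102, -30, -96] -> [-96, -30, -102, 75, 117, 99]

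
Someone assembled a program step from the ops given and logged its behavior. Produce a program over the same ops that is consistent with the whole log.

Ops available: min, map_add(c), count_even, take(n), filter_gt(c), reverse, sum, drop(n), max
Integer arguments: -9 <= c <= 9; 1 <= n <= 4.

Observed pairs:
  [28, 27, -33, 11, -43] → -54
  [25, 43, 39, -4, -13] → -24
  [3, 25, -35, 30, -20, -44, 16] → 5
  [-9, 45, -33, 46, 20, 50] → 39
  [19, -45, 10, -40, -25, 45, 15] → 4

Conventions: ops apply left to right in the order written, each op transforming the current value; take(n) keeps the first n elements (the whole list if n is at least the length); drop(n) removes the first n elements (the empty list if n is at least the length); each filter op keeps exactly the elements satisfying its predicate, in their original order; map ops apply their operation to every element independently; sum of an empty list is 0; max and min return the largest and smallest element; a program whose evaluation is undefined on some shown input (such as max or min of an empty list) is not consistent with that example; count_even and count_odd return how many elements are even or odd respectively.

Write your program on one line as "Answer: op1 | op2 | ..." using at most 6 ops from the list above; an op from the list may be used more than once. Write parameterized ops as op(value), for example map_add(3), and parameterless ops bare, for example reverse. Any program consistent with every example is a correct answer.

drop(2) | reverse | map_add(-3) | map_add(-8) | take(1) | min

Check, running the answer program on each example:
  [28, 27, -33, 11, -43] -> [-33, 11, -43] -> [-43, 11, -33] -> [-46, 8, -36] -> [-54, 0, -44] -> [-54] -> -54
  [25, 43, 39, -4, -13] -> [39, -4, -13] -> [-13, -4, 39] -> [-16, -7, 36] -> [-24, -15, 28] -> [-24] -> -24
  [3, 25, -35, 30, -20, -44, 16] -> [-35, 30, -20, -44, 16] -> [16, -44, -20, 30, -35] -> [13, -47, -23, 27, -38] -> [5, -55, -31, 19, -46] -> [5] -> 5
  [-9, 45, -33, 46, 20, 50] -> [-33, 46, 20, 50] -> [50, 20, 46, -33] -> [47, 17, 43, -36] -> [39, 9, 35, -44] -> [39] -> 39
  [19, -45, 10, -40, -25, 45, 15] -> [10, -40, -25, 45, 15] -> [15, 45, -25, -40, 10] -> [12, 42, -28, -43, 7] -> [4, 34, -36, -51, -1] -> [4] -> 4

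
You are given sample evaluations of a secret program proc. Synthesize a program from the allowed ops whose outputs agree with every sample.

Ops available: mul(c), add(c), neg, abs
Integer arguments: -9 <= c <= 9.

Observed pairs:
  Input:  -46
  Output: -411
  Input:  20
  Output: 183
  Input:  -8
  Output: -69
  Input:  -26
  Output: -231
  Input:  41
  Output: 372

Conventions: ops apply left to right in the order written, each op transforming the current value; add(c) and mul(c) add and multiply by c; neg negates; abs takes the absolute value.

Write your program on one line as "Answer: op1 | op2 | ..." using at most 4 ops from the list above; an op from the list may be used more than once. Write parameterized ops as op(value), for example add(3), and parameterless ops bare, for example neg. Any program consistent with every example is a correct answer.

neg | mul(9) | add(-3) | neg

Check, running the answer program on each example:
  -46 -> 46 -> 414 -> 411 -> -411
  20 -> -20 -> -180 -> -183 -> 183
  -8 -> 8 -> 72 -> 69 -> -69
  -26 -> 26 -> 234 -> 231 -> -231
  41 -> -41 -> -369 -> -372 -> 372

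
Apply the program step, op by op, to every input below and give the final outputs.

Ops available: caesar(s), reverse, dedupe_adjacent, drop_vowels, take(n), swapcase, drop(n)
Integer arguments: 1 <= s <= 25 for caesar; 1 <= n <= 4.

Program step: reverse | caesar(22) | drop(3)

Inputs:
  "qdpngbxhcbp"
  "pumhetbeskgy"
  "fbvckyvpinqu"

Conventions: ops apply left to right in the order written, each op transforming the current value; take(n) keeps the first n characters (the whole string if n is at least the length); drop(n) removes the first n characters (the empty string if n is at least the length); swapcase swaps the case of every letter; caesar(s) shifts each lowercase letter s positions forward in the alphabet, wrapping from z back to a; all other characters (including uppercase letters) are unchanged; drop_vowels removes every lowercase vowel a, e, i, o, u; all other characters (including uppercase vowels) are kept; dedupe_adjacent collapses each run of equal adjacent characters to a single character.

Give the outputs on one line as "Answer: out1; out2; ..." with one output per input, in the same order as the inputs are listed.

Execution, op by op:
  "qdpngbxhcbp" -> "pbchxbgnpdq" -> "lxydtxcjlzm" -> "dtxcjlzm"
  "pumhetbeskgy" -> "ygksebtehmup" -> "ucgoaxpadiql" -> "oaxpadiql"
  "fbvckyvpinqu" -> "uqnipvykcvbf" -> "qmjelrugyrxb" -> "elrugyrxb"

"dtxcjlzm"; "oaxpadiql"; "elrugyrxb"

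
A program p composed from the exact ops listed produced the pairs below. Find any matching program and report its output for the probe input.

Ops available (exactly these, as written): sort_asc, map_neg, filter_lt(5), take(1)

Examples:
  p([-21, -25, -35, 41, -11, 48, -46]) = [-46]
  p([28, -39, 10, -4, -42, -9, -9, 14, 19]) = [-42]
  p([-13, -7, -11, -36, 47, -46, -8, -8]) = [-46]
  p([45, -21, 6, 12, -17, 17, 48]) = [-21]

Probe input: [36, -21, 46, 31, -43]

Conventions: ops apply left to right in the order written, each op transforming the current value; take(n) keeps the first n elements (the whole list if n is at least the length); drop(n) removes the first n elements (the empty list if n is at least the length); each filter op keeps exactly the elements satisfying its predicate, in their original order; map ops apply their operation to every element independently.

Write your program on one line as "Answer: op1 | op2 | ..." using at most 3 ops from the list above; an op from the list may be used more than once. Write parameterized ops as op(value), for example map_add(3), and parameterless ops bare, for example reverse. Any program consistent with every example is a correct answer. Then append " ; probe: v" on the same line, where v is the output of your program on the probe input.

sort_asc | take(1) ; probe: [-43]

Check, running the answer program on each example:
  [-21, -25, -35, 41, -11, 48, -46] -> [-46, -35, -25, -21, -11, 41, 48] -> [-46]
  [28, -39, 10, -4, -42, -9, -9, 14, 19] -> [-42, -39, -9, -9, -4, 10, 14, 19, 28] -> [-42]
  [-13, -7, -11, -36, 47, -46, -8, -8] -> [-46, -36, -13, -11, -8, -8, -7, 47] -> [-46]
  [45, -21, 6, 12, -17, 17, 48] -> [-21, -17, 6, 12, 17, 45, 48] -> [-21]
  probe: [36, -21, 46, 31, -43] -> [-43, -21, 31, 36, 46] -> [-43]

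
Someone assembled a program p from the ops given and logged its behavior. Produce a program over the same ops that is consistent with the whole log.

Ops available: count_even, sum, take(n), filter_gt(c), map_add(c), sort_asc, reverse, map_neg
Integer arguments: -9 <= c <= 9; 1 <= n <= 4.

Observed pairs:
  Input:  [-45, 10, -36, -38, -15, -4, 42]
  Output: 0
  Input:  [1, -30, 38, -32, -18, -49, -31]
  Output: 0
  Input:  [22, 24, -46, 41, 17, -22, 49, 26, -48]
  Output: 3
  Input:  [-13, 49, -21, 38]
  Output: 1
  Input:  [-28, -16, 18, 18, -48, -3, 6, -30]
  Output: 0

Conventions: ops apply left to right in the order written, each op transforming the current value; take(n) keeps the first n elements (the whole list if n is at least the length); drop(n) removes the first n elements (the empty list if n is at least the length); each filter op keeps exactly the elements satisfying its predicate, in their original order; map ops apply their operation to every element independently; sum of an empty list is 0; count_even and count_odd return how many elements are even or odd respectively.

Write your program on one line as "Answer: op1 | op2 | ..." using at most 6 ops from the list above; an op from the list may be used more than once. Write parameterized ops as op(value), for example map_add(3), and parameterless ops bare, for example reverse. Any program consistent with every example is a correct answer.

map_add(-9) | reverse | filter_gt(-4) | sort_asc | count_even

Check, running the answer program on each example:
  [-45, 10, -36, -38, -15, -4, 42] -> [-54, 1, -45, -47, -24, -13, 33] -> [33, -13, -24, -47, -45, 1, -54] -> [33, 1] -> [1, 33] -> 0
  [1, -30, 38, -32, -18, -49, -31] -> [-8, -39, 29, -41, -27, -58, -40] -> [-40, -58, -27, -41, 29, -39, -8] -> [29] -> [29] -> 0
  [22, 24, -46, 41, 17, -22, 49, 26, -48] -> [13, 15, -55, 32, 8, -31, 40, 17, -57] -> [-57, 17, 40, -31, 8, 32, -55, 15, 13] -> [17, 40, 8, 32, 15, 13] -> [8, 13, 15, 17, 32, 40] -> 3
  [-13, 49, -21, 38] -> [-22, 40, -30, 29] -> [29, -30, 40, -22] -> [29, 40] -> [29, 40] -> 1
  [-28, -16, 18, 18, -48, -3, 6, -30] -> [-37, -25, 9, 9, -57, -12, -3, -39] -> [-39, -3, -12, -57, 9, 9, -25, -37] -> [-3, 9, 9] -> [-3, 9, 9] -> 0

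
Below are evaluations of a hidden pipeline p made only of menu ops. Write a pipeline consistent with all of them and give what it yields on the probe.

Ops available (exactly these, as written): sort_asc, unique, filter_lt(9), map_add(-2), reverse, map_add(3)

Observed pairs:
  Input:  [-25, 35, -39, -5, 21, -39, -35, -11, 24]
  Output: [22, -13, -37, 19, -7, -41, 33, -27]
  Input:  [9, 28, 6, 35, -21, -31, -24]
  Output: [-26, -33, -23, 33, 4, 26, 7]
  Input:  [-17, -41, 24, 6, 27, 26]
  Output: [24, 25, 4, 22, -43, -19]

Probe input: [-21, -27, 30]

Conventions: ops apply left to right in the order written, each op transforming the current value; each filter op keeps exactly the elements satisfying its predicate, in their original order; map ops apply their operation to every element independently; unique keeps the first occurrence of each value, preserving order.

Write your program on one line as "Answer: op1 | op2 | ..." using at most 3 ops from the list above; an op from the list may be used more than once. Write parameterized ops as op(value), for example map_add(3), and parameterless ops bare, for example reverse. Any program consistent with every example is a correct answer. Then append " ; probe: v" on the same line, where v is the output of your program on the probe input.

map_add(-2) | unique | reverse ; probe: [28, -29, -23]

Check, running the answer program on each example:
  [-25, 35, -39, -5, 21, -39, -35, -11, 24] -> [-27, 33, -41, -7, 19, -41, -37, -13, 22] -> [-27, 33, -41, -7, 19, -37, -13, 22] -> [22, -13, -37, 19, -7, -41, 33, -27]
  [9, 28, 6, 35, -21, -31, -24] -> [7, 26, 4, 33, -23, -33, -26] -> [7, 26, 4, 33, -23, -33, -26] -> [-26, -33, -23, 33, 4, 26, 7]
  [-17, -41, 24, 6, 27, 26] -> [-19, -43, 22, 4, 25, 24] -> [-19, -43, 22, 4, 25, 24] -> [24, 25, 4, 22, -43, -19]
  probe: [-21, -27, 30] -> [-23, -29, 28] -> [-23, -29, 28] -> [28, -29, -23]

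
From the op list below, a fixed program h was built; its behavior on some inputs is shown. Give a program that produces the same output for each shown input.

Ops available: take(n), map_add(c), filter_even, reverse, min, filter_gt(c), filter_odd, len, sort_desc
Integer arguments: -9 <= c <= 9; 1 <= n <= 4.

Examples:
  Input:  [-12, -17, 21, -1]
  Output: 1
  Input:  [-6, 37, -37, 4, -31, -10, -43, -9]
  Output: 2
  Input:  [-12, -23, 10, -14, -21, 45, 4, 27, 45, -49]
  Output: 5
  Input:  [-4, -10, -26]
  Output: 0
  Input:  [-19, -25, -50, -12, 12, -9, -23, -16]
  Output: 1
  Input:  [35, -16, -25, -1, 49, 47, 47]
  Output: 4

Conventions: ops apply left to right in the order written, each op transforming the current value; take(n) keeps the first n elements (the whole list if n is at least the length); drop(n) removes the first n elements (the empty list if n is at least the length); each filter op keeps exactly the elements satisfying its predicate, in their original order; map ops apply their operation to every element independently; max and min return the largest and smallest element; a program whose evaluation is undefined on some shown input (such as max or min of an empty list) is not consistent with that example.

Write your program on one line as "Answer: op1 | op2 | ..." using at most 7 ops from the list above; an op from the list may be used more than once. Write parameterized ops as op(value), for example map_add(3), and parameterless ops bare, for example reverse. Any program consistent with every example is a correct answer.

reverse | map_add(-8) | reverse | filter_gt(-6) | reverse | len

Check, running the answer program on each example:
  [-12, -17, 21, -1] -> [-1, 21, -17, -12] -> [-9, 13, -25, -20] -> [-20, -25, 13, -9] -> [13] -> [13] -> 1
  [-6, 37, -37, 4, -31, -10, -43, -9] -> [-9, -43, -10, -31, 4, -37, 37, -6] -> [-17, -51, -18, -39, -4, -45, 29, -14] -> [-14, 29, -45, -4, -39, -18, -51, -17] -> [29, -4] -> [-4, 29] -> 2
  [-12, -23, 10, -14, -21, 45, 4, 27, 45, -49] -> [-49, 45, 27, 4, 45, -21, -14, 10, -23, -12] -> [-57, 37, 19, -4, 37, -29, -22, 2, -31, -20] -> [-20, -31, 2, -22, -29, 37, -4, 19, 37, -57] -> [2, 37, -4, 19, 37] -> [37, 19, -4, 37, 2] -> 5
  [-4, -10, -26] -> [-26, -10, -4] -> [-34, -18, -12] -> [-12, -18, -34] -> [] -> [] -> 0
  [-19, -25, -50, -12, 12, -9, -23, -16] -> [-16, -23, -9, 12, -12, -50, -25, -19] -> [-24, -31, -17, 4, -20, -58, -33, -27] -> [-27, -33, -58, -20, 4, -17, -31, -24] -> [4] -> [4] -> 1
  [35, -16, -25, -1, 49, 47, 47] -> [47, 47, 49, -1, -25, -16, 35] -> [39, 39, 41, -9, -33, -24, 27] -> [27, -24, -33, -9, 41, 39, 39] -> [27, 41, 39, 39] -> [39, 39, 41, 27] -> 4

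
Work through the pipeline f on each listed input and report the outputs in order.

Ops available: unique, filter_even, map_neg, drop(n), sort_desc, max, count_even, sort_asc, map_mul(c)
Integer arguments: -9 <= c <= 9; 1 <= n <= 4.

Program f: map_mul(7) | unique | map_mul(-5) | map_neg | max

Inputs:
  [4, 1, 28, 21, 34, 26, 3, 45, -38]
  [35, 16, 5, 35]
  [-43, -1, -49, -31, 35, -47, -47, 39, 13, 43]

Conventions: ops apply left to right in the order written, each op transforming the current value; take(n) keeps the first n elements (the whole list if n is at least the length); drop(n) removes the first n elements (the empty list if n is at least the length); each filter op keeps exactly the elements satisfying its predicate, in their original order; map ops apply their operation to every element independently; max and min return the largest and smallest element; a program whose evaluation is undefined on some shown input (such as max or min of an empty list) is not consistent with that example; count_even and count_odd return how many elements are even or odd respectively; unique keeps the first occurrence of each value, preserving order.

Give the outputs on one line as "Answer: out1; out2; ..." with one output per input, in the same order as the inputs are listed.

Execution, op by op:
  [4, 1, 28, 21, 34, 26, 3, 45, -38] -> [28, 7, 196, 147, 238, 182, 21, 315, -266] -> [28, 7, 196, 147, 238, 182, 21, 315, -266] -> [-140, -35, -980, -735, -1190, -910, -105, -1575, 1330] -> [140, 35, 980, 735, 1190, 910, 105, 1575, -1330] -> 1575
  [35, 16, 5, 35] -> [245, 112, 35, 245] -> [245, 112, 35] -> [-1225, -560, -175] -> [1225, 560, 175] -> 1225
  [-43, -1, -49, -31, 35, -47, -47, 39, 13, 43] -> [-301, -7, -343, -217, 245, -329, -329, 273, 91, 301] -> [-301, -7, -343, -217, 245, -329, 273, 91, 301] -> [1505, 35, 1715, 1085, -1225, 1645, -1365, -455, -1505] -> [-1505, -35, -1715, -1085, 1225, -1645, 1365, 455, 1505] -> 1505

1575; 1225; 1505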